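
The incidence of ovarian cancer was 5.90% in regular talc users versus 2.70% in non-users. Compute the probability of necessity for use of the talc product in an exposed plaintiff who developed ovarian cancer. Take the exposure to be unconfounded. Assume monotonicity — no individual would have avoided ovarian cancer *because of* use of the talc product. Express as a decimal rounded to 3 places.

p₁ = 0.059, p₀ = 0.027.
Under exogeneity and monotonicity, PN = (p₁ − p₀) / p₁.
PN = (0.059 − 0.027) / 0.059 = 0.032 / 0.059 ≈ 0.5424

PN ≈ 0.542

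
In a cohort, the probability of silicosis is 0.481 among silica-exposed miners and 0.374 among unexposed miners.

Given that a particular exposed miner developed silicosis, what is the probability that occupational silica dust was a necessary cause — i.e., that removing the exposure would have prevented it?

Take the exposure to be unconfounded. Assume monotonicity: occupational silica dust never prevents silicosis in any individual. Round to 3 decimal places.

PN ≈ 0.222

Let p₁ = 0.481, p₀ = 0.374.
Under exogeneity and monotonicity, PN = (p₁ − p₀) / p₁.
PN = (0.481 − 0.374) / 0.481 = 0.107 / 0.481 ≈ 0.2225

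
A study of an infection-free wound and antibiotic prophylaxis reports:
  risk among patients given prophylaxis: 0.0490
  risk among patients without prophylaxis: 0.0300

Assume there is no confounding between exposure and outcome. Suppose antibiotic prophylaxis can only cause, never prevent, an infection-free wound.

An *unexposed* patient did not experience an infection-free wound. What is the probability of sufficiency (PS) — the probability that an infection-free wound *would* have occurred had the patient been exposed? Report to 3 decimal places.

PS ≈ 0.020

Let p₁ = 0.049, p₀ = 0.03.
Under exogeneity and monotonicity, PS = (p₁ − p₀) / (1 − p₀).
PS = (0.049 − 0.03) / (1 − 0.03) = 0.019 / 0.97 ≈ 0.0196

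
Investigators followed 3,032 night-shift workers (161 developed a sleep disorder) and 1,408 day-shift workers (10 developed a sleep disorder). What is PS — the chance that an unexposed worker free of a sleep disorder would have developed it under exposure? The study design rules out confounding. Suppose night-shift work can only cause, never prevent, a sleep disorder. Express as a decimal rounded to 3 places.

p₁ = P(outcome | exposed) = 161/3032 = 0.0531
p₀ = P(outcome | unexposed) = 10/1408 = 0.0071023
Under exogeneity and monotonicity, PS = (p₁ − p₀) / (1 − p₀).
PS = (0.0531 − 0.0071023) / (1 − 0.0071023) = 0.045998 / 0.9929 ≈ 0.0463

PS ≈ 0.046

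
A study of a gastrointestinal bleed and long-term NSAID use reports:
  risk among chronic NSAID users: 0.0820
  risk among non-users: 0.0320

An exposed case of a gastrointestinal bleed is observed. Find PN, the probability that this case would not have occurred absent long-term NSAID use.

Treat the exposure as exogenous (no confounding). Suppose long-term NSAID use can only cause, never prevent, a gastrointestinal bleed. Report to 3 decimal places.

PN ≈ 0.610

Let p₁ = 0.082, p₀ = 0.032.
Under exogeneity and monotonicity, PN = (p₁ − p₀) / p₁.
PN = (0.082 − 0.032) / 0.082 = 0.05 / 0.082 ≈ 0.6098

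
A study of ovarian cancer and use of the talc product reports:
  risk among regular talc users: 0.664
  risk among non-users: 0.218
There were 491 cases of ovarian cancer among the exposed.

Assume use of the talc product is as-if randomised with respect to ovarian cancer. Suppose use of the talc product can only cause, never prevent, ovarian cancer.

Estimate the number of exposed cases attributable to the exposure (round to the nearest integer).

Let p₁ = 0.664, p₀ = 0.218.
PN = (p₁ − p₀)/p₁ = (0.664 − 0.218) / 0.664 ≈ 0.67169.
Attributable cases ≈ PN × (exposed cases) = 0.67169 × 491 ≈ 329.80.

about 330 cases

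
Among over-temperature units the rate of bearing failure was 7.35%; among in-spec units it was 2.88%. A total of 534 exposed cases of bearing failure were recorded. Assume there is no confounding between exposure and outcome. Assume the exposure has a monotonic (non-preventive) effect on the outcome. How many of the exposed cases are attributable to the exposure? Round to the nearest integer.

p₁ = 0.0735, p₀ = 0.0288.
PN = (p₁ − p₀)/p₁ = (0.0735 − 0.0288) / 0.0735 ≈ 0.60816.
Attributable cases ≈ PN × (exposed cases) = 0.60816 × 534 ≈ 324.76.

about 325 cases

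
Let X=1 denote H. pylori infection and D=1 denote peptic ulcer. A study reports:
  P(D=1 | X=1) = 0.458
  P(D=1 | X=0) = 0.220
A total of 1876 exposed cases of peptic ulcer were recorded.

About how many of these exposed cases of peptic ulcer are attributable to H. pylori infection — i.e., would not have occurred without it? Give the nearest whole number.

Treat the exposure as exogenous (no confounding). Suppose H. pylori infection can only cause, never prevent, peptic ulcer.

Let p₁ = 0.458, p₀ = 0.22.
PN = (p₁ − p₀)/p₁ = (0.458 − 0.22) / 0.458 ≈ 0.51965.
Attributable cases ≈ PN × (exposed cases) = 0.51965 × 1876 ≈ 974.86.

about 975 cases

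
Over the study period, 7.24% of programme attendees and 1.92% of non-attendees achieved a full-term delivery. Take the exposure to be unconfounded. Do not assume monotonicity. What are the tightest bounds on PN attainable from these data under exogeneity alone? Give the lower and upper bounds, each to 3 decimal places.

p₁ = 0.0724, p₀ = 0.0192.
Under exogeneity alone the bounds on PN are max{0,(p₁−p₀)/p₁} ≤ PN ≤ min{1,(1−p₀)/p₁}.
  lower = (p₁ − p₀)/p₁ = 0.0532 / 0.0724 ≈ 0.7348
  upper = min{1, (1 − p₀)/p₁} = 0.9808 / 0.0724 ≈ 13.5470 → capped at 1

0.735 ≤ PN ≤ 1.000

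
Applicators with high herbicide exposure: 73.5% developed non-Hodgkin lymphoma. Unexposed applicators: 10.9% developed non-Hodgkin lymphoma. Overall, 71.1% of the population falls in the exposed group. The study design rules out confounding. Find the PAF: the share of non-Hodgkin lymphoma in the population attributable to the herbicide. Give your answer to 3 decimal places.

p₁ = 0.735, p₀ = 0.109.
Overall risk P(Y=1) = π·p₁ + (1−π)·p₀ = 0.711×0.735 + 0.289×0.109 = 0.55409.
Under exogeneity, PAF = [P(Y=1) − p₀] / P(Y=1).
PAF = (0.55409 − 0.109) / 0.55409 ≈ 0.8033

PAF ≈ 0.803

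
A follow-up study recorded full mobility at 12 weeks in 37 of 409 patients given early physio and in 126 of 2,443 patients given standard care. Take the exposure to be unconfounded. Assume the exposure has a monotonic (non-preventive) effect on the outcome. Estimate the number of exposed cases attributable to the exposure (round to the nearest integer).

about 16 cases

p₁ = P(outcome | exposed) = 37/409 = 0.090465
p₀ = P(outcome | unexposed) = 126/2443 = 0.051576
PN = (p₁ − p₀)/p₁ = (0.090465 − 0.051576) / 0.090465 ≈ 0.42988.
Attributable cases ≈ PN × (exposed cases) = 0.42988 × 37 ≈ 15.91.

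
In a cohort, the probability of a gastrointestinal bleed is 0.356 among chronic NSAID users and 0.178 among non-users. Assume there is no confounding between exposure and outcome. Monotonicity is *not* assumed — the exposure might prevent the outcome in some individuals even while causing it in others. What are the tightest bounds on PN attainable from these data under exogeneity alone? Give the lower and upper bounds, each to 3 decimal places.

Let p₁ = 0.356, p₀ = 0.178.
Under exogeneity alone the bounds on PN are max{0,(p₁−p₀)/p₁} ≤ PN ≤ min{1,(1−p₀)/p₁}.
  lower = (p₁ − p₀)/p₁ = 0.178 / 0.356 ≈ 0.5000
  upper = min{1, (1 − p₀)/p₁} = 0.822 / 0.356 ≈ 2.3090 → capped at 1

0.500 ≤ PN ≤ 1.000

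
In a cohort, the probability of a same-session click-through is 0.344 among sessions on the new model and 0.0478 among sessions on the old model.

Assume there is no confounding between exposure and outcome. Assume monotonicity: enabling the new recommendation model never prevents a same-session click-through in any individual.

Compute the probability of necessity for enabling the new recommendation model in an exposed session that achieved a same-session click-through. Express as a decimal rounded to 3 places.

PN ≈ 0.861

Let p₁ = 0.344, p₀ = 0.0478.
Under exogeneity and monotonicity, PN = (p₁ − p₀) / p₁.
PN = (0.344 − 0.0478) / 0.344 = 0.2962 / 0.344 ≈ 0.8610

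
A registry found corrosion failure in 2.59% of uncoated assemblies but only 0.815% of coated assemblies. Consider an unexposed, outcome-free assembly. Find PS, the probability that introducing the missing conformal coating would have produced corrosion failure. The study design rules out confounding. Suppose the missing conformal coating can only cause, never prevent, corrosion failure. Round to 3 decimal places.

p₁ = 0.0259, p₀ = 0.00815.
Under exogeneity and monotonicity, PS = (p₁ − p₀) / (1 − p₀).
PS = (0.0259 − 0.00815) / (1 − 0.00815) = 0.01775 / 0.99185 ≈ 0.0179

PS ≈ 0.018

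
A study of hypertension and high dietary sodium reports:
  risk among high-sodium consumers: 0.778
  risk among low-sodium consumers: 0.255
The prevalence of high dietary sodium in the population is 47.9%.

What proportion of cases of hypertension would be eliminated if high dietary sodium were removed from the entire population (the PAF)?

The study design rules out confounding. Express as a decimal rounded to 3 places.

PAF ≈ 0.496

Let p₁ = 0.778, p₀ = 0.255.
Overall risk P(Y=1) = π·p₁ + (1−π)·p₀ = 0.479×0.778 + 0.521×0.255 = 0.50552.
Under exogeneity, PAF = [P(Y=1) − p₀] / P(Y=1).
PAF = (0.50552 − 0.255) / 0.50552 ≈ 0.4956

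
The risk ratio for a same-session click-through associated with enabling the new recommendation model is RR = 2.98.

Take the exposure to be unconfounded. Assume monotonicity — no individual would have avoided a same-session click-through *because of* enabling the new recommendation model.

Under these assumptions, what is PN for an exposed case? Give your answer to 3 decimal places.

PN ≈ 0.664

Under exogeneity and monotonicity, PN = (RR − 1) / RR = 1 − 1/RR.
PN = (2.98 − 1) / 2.98 = 1.98 / 2.98 ≈ 0.6644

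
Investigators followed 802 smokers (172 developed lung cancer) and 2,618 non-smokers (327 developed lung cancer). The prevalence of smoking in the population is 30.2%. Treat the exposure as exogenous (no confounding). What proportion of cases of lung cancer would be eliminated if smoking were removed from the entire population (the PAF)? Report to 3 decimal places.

PAF ≈ 0.178

p₁ = P(outcome | exposed) = 172/802 = 0.21446
p₀ = P(outcome | unexposed) = 327/2618 = 0.1249
Overall risk P(Y=1) = π·p₁ + (1−π)·p₀ = 0.302×0.21446 + 0.698×0.1249 = 0.15195.
Under exogeneity, PAF = [P(Y=1) − p₀] / P(Y=1).
PAF = (0.15195 − 0.1249) / 0.15195 ≈ 0.1780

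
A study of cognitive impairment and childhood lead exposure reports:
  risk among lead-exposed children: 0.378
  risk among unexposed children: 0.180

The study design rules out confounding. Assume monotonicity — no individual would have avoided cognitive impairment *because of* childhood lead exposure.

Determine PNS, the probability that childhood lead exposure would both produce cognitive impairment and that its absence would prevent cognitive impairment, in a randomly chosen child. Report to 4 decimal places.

Let p₁ = 0.378, p₀ = 0.18.
Under exogeneity and monotonicity, PNS = p₁ − p₀.
PNS = 0.378 − 0.18 = 0.198

PNS ≈ 0.1980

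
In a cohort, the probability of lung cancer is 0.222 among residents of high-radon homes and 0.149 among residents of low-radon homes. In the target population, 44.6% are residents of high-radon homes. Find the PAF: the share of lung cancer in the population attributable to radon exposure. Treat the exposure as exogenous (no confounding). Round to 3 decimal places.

PAF ≈ 0.179

Let p₁ = 0.222, p₀ = 0.149.
Overall risk P(Y=1) = π·p₁ + (1−π)·p₀ = 0.446×0.222 + 0.554×0.149 = 0.18156.
Under exogeneity, PAF = [P(Y=1) − p₀] / P(Y=1).
PAF = (0.18156 − 0.149) / 0.18156 ≈ 0.1793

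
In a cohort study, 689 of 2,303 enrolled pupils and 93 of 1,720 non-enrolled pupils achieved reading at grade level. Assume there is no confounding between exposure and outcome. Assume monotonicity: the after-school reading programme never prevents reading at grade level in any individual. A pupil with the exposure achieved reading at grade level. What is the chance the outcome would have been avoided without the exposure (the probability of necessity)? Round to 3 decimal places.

PN ≈ 0.819

p₁ = P(outcome | exposed) = 689/2303 = 0.29917
p₀ = P(outcome | unexposed) = 93/1720 = 0.05407
Under exogeneity and monotonicity, PN = (p₁ − p₀) / p₁.
PN = (0.29917 − 0.05407) / 0.29917 = 0.24511 / 0.29917 ≈ 0.8193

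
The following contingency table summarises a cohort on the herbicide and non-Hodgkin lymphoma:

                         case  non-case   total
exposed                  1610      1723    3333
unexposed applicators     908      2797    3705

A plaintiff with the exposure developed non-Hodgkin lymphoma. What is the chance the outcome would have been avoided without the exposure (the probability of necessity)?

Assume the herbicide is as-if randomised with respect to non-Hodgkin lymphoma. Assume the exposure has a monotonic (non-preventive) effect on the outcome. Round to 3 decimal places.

PN ≈ 0.493

p₁ = P(outcome | exposed) = 1610/3333 = 0.48305
p₀ = P(outcome | unexposed) = 908/3705 = 0.24507
Under exogeneity and monotonicity, PN = (p₁ − p₀) / p₁.
PN = (0.48305 − 0.24507) / 0.48305 = 0.23797 / 0.48305 ≈ 0.4927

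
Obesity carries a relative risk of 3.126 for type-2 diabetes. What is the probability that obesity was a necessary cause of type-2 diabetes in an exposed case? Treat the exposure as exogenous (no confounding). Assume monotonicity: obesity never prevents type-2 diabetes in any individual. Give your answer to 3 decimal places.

PN ≈ 0.680

Under exogeneity and monotonicity, PN = (RR − 1) / RR = 1 − 1/RR.
PN = (3.126 − 1) / 3.126 = 2.126 / 3.126 ≈ 0.6801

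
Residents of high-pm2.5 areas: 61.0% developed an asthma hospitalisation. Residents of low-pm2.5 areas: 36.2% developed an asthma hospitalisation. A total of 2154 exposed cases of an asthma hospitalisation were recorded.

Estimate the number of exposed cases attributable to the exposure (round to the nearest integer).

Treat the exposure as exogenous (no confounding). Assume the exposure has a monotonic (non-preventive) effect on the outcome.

about 876 cases

p₁ = 0.61, p₀ = 0.362.
PN = (p₁ − p₀)/p₁ = (0.61 − 0.362) / 0.61 ≈ 0.40656.
Attributable cases ≈ PN × (exposed cases) = 0.40656 × 2154 ≈ 875.72.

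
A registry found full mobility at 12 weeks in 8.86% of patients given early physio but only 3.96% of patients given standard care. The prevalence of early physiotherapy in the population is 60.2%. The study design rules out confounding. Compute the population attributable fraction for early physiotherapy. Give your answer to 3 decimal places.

p₁ = 0.0886, p₀ = 0.0396.
Overall risk P(Y=1) = π·p₁ + (1−π)·p₀ = 0.602×0.0886 + 0.398×0.0396 = 0.069098.
Under exogeneity, PAF = [P(Y=1) − p₀] / P(Y=1).
PAF = (0.069098 − 0.0396) / 0.069098 ≈ 0.4269

PAF ≈ 0.427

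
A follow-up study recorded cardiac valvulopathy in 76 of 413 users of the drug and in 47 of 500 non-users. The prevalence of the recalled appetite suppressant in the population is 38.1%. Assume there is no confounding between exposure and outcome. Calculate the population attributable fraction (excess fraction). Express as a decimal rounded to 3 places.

p₁ = P(outcome | exposed) = 76/413 = 0.18402
p₀ = P(outcome | unexposed) = 47/500 = 0.094
Overall risk P(Y=1) = π·p₁ + (1−π)·p₀ = 0.381×0.18402 + 0.619×0.094 = 0.1283.
Under exogeneity, PAF = [P(Y=1) − p₀] / P(Y=1).
PAF = (0.1283 − 0.094) / 0.1283 ≈ 0.2673

PAF ≈ 0.267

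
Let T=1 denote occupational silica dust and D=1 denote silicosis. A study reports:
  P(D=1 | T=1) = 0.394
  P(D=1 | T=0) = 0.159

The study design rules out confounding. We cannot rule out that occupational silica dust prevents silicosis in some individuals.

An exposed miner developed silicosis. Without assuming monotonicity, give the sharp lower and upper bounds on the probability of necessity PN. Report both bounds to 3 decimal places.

Let p₁ = 0.394, p₀ = 0.159.
Under exogeneity alone the bounds on PN are max{0,(p₁−p₀)/p₁} ≤ PN ≤ min{1,(1−p₀)/p₁}.
  lower = (p₁ − p₀)/p₁ = 0.235 / 0.394 ≈ 0.5964
  upper = min{1, (1 − p₀)/p₁} = 0.841 / 0.394 ≈ 2.1345 → capped at 1

0.596 ≤ PN ≤ 1.000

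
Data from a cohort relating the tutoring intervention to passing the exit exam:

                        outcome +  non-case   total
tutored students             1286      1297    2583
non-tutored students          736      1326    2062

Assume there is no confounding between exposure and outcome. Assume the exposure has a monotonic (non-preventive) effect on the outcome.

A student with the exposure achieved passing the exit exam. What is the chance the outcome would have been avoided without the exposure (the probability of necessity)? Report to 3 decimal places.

p₁ = P(outcome | exposed) = 1286/2583 = 0.49787
p₀ = P(outcome | unexposed) = 736/2062 = 0.35694
Under exogeneity and monotonicity, PN = (p₁ − p₀)/p₁.
PN = (0.49787 − 0.35694) / 0.49787 ≈ 0.2831

PN ≈ 0.283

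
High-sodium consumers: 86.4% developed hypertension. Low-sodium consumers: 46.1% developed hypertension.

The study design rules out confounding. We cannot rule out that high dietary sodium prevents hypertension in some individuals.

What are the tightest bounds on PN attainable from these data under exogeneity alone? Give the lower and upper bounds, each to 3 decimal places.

0.466 ≤ PN ≤ 0.624

p₁ = 0.864, p₀ = 0.461.
Under exogeneity alone the bounds on PN are max{0,(p₁−p₀)/p₁} ≤ PN ≤ min{1,(1−p₀)/p₁}.
  lower = (p₁ − p₀)/p₁ = 0.403 / 0.864 ≈ 0.4664
  upper = min{1, (1 − p₀)/p₁} = 0.539 / 0.864 ≈ 0.6238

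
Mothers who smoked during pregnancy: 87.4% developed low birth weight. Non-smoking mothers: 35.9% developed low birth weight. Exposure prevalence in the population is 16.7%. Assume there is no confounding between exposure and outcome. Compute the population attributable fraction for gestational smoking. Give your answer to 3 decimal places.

p₁ = 0.874, p₀ = 0.359.
Overall risk P(Y=1) = π·p₁ + (1−π)·p₀ = 0.167×0.874 + 0.833×0.359 = 0.445.
Under exogeneity, PAF = [P(Y=1) − p₀] / P(Y=1).
PAF = (0.445 − 0.359) / 0.445 ≈ 0.1933

PAF ≈ 0.193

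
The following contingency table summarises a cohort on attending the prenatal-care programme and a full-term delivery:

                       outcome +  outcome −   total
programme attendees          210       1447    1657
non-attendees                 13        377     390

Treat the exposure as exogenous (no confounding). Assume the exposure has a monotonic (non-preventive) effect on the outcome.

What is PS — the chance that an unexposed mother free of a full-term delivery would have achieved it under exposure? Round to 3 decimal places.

p₁ = P(outcome | exposed) = 210/1657 = 0.12674
p₀ = P(outcome | unexposed) = 13/390 = 0.033333
Under exogeneity and monotonicity, PS = (p₁ − p₀)/(1 − p₀).
PS = (0.12674 − 0.033333) / 0.96667 ≈ 0.0966

PS ≈ 0.097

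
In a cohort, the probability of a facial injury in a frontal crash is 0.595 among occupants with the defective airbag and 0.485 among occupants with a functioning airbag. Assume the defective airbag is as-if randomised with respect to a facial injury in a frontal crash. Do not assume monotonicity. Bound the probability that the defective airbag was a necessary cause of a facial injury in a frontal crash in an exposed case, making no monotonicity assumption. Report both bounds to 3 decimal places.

Let p₁ = 0.595, p₀ = 0.485.
Under exogeneity alone the bounds on PN are max{0,(p₁−p₀)/p₁} ≤ PN ≤ min{1,(1−p₀)/p₁}.
  lower = (p₁ − p₀)/p₁ = 0.11 / 0.595 ≈ 0.1849
  upper = min{1, (1 − p₀)/p₁} = 0.515 / 0.595 ≈ 0.8655

0.185 ≤ PN ≤ 0.866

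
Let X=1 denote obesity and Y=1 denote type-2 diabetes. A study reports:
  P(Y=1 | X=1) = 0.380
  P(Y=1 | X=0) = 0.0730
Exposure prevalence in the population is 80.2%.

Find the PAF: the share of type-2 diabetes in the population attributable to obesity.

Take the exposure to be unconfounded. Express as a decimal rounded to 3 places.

Let p₁ = 0.38, p₀ = 0.073.
Overall risk P(Y=1) = π·p₁ + (1−π)·p₀ = 0.802×0.38 + 0.198×0.073 = 0.31921.
Under exogeneity, PAF = [P(Y=1) − p₀] / P(Y=1).
PAF = (0.31921 − 0.073) / 0.31921 ≈ 0.7713

PAF ≈ 0.771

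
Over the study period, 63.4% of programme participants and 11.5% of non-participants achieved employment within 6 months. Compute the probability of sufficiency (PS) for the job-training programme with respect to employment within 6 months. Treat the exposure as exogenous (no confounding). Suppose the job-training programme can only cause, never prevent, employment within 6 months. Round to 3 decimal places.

PS ≈ 0.586

p₁ = 0.634, p₀ = 0.115.
Under exogeneity and monotonicity, PS = (p₁ − p₀) / (1 − p₀).
PS = (0.634 − 0.115) / (1 − 0.115) = 0.519 / 0.885 ≈ 0.5864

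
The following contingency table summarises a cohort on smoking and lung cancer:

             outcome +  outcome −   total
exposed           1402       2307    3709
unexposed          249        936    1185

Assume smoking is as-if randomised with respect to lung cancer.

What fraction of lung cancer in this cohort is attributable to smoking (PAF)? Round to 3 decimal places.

p₁ = P(outcome | exposed) = 1402/3709 = 0.378
p₀ = P(outcome | unexposed) = 249/1185 = 0.21013
Exposure prevalence π = 3709/4894 = 0.75787; overall risk P(Y=1) = 0.33735.
Under exogeneity, PAF = [P(Y=1) − p₀]/P(Y=1).
PAF = (0.33735 − 0.21013) / 0.33735 ≈ 0.3771

PAF ≈ 0.377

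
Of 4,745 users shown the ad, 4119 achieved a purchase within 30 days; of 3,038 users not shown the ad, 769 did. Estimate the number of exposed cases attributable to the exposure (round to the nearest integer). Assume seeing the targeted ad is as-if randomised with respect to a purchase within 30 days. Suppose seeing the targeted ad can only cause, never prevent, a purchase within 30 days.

p₁ = P(outcome | exposed) = 4119/4745 = 0.86807
p₀ = P(outcome | unexposed) = 769/3038 = 0.25313
PN = (p₁ − p₀)/p₁ = (0.86807 − 0.25313) / 0.86807 ≈ 0.70840.
Attributable cases ≈ PN × (exposed cases) = 0.70840 × 4119 ≈ 2917.91.

about 2918 cases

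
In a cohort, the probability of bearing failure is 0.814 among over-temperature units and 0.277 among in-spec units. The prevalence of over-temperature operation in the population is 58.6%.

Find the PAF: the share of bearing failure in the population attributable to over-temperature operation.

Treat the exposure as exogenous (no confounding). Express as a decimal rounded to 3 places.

PAF ≈ 0.532

Let p₁ = 0.814, p₀ = 0.277.
Overall risk P(Y=1) = π·p₁ + (1−π)·p₀ = 0.586×0.814 + 0.414×0.277 = 0.59168.
Under exogeneity, PAF = [P(Y=1) − p₀] / P(Y=1).
PAF = (0.59168 − 0.277) / 0.59168 ≈ 0.5318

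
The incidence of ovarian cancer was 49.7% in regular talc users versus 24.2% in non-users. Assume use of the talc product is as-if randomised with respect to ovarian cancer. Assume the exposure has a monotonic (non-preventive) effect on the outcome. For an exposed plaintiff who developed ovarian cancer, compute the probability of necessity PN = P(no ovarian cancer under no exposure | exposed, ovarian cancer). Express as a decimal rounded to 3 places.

PN ≈ 0.513

p₁ = 0.497, p₀ = 0.242.
Under exogeneity and monotonicity, PN = (p₁ − p₀) / p₁.
PN = (0.497 − 0.242) / 0.497 = 0.255 / 0.497 ≈ 0.5131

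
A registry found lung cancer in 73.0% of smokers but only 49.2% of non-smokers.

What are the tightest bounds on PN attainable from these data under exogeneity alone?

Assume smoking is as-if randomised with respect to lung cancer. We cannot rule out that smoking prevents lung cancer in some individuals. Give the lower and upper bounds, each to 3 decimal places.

0.326 ≤ PN ≤ 0.696

p₁ = 0.73, p₀ = 0.492.
Under exogeneity alone the bounds on PN are max{0,(p₁−p₀)/p₁} ≤ PN ≤ min{1,(1−p₀)/p₁}.
  lower = (p₁ − p₀)/p₁ = 0.238 / 0.73 ≈ 0.3260
  upper = min{1, (1 − p₀)/p₁} = 0.508 / 0.73 ≈ 0.6959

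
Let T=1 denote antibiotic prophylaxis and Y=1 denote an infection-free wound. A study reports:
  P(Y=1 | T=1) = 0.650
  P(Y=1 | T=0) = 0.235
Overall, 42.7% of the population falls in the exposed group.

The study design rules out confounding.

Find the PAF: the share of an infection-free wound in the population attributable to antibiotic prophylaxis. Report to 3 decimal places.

Let p₁ = 0.65, p₀ = 0.235.
Overall risk P(Y=1) = π·p₁ + (1−π)·p₀ = 0.427×0.65 + 0.573×0.235 = 0.4122.
Under exogeneity, PAF = [P(Y=1) − p₀] / P(Y=1).
PAF = (0.4122 − 0.235) / 0.4122 ≈ 0.4299

PAF ≈ 0.430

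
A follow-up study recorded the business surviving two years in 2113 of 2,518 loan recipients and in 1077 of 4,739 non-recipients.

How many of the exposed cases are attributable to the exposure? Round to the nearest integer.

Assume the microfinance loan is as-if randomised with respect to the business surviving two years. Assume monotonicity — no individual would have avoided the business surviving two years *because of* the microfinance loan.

p₁ = P(outcome | exposed) = 2113/2518 = 0.83916
p₀ = P(outcome | unexposed) = 1077/4739 = 0.22726
PN = (p₁ − p₀)/p₁ = (0.83916 − 0.22726) / 0.83916 ≈ 0.72918.
Attributable cases ≈ PN × (exposed cases) = 0.72918 × 2113 ≈ 1540.75.

about 1541 cases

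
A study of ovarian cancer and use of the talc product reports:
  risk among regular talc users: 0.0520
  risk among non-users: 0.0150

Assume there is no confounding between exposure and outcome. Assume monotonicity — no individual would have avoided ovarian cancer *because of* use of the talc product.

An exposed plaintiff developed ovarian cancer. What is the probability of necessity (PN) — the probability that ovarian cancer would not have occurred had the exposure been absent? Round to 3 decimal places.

PN ≈ 0.712

Let p₁ = 0.052, p₀ = 0.015.
Under exogeneity and monotonicity, PN = (p₁ − p₀) / p₁.
PN = (0.052 − 0.015) / 0.052 = 0.037 / 0.052 ≈ 0.7115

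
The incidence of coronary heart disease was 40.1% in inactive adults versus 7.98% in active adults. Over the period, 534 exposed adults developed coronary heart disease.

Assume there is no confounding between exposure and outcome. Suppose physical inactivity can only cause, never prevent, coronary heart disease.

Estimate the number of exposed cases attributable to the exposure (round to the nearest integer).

about 428 cases

p₁ = 0.401, p₀ = 0.0798.
PN = (p₁ − p₀)/p₁ = (0.401 − 0.0798) / 0.401 ≈ 0.80100.
Attributable cases ≈ PN × (exposed cases) = 0.80100 × 534 ≈ 427.73.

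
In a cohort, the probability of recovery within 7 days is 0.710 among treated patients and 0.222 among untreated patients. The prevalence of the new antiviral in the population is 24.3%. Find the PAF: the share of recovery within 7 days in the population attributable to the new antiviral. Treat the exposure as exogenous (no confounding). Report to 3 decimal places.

Let p₁ = 0.71, p₀ = 0.222.
Overall risk P(Y=1) = π·p₁ + (1−π)·p₀ = 0.243×0.71 + 0.757×0.222 = 0.34058.
Under exogeneity, PAF = [P(Y=1) − p₀] / P(Y=1).
PAF = (0.34058 − 0.222) / 0.34058 ≈ 0.3482

PAF ≈ 0.348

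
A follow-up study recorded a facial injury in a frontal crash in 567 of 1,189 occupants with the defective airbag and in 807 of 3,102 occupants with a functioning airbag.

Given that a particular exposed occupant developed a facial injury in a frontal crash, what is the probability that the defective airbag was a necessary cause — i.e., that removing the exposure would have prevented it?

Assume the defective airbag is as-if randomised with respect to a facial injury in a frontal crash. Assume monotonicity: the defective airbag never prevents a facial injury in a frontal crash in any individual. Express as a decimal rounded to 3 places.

PN ≈ 0.454

p₁ = P(outcome | exposed) = 567/1189 = 0.47687
p₀ = P(outcome | unexposed) = 807/3102 = 0.26015
Under exogeneity and monotonicity, PN = (p₁ − p₀) / p₁.
PN = (0.47687 − 0.26015) / 0.47687 = 0.21672 / 0.47687 ≈ 0.4545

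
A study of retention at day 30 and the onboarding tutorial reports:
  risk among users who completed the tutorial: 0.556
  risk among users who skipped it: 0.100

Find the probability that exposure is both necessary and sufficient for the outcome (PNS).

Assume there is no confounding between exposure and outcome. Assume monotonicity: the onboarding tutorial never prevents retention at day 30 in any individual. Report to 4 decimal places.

Let p₁ = 0.556, p₀ = 0.1.
Under exogeneity and monotonicity, PNS = p₁ − p₀.
PNS = 0.556 − 0.1 = 0.456

PNS ≈ 0.4560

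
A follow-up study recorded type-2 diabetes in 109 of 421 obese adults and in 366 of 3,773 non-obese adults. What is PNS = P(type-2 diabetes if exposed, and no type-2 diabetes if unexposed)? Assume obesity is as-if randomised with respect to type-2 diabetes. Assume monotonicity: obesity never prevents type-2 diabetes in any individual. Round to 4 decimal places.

PNS ≈ 0.1619

p₁ = P(outcome | exposed) = 109/421 = 0.25891
p₀ = P(outcome | unexposed) = 366/3773 = 0.097005
Under exogeneity and monotonicity, PNS = p₁ − p₀.
PNS = 0.25891 − 0.097005 = 0.1619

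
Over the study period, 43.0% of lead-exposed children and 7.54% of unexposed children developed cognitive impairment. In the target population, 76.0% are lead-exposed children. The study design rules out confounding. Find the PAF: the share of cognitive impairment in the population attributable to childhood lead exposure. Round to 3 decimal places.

p₁ = 0.43, p₀ = 0.0754.
Overall risk P(Y=1) = π·p₁ + (1−π)·p₀ = 0.76×0.43 + 0.24×0.0754 = 0.3449.
Under exogeneity, PAF = [P(Y=1) − p₀] / P(Y=1).
PAF = (0.3449 − 0.0754) / 0.3449 ≈ 0.7814

PAF ≈ 0.781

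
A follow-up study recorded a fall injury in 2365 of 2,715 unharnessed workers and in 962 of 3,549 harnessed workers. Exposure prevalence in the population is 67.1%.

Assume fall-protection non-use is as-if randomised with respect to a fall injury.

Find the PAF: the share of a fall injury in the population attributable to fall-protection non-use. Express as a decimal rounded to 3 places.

p₁ = P(outcome | exposed) = 2365/2715 = 0.87109
p₀ = P(outcome | unexposed) = 962/3549 = 0.27106
Overall risk P(Y=1) = π·p₁ + (1−π)·p₀ = 0.671×0.87109 + 0.329×0.27106 = 0.67368.
Under exogeneity, PAF = [P(Y=1) − p₀] / P(Y=1).
PAF = (0.67368 − 0.27106) / 0.67368 ≈ 0.5976

PAF ≈ 0.598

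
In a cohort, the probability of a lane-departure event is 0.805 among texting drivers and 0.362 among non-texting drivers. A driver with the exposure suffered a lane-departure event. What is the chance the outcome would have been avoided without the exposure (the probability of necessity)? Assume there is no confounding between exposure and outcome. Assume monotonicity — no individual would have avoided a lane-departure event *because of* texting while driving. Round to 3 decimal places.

Let p₁ = 0.805, p₀ = 0.362.
Under exogeneity and monotonicity, PN = (p₁ − p₀) / p₁.
PN = (0.805 − 0.362) / 0.805 = 0.443 / 0.805 ≈ 0.5503

PN ≈ 0.550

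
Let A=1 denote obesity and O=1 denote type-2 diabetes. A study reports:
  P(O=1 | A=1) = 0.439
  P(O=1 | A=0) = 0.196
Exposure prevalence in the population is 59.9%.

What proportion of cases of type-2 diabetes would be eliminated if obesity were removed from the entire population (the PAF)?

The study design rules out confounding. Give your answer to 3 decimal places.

PAF ≈ 0.426

Let p₁ = 0.439, p₀ = 0.196.
Overall risk P(Y=1) = π·p₁ + (1−π)·p₀ = 0.599×0.439 + 0.401×0.196 = 0.34156.
Under exogeneity, PAF = [P(Y=1) − p₀] / P(Y=1).
PAF = (0.34156 − 0.196) / 0.34156 ≈ 0.4262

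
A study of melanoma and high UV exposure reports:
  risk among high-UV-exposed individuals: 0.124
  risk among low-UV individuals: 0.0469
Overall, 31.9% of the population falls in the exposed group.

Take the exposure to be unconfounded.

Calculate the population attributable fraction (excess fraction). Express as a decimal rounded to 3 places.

PAF ≈ 0.344

Let p₁ = 0.124, p₀ = 0.0469.
Overall risk P(Y=1) = π·p₁ + (1−π)·p₀ = 0.319×0.124 + 0.681×0.0469 = 0.071495.
Under exogeneity, PAF = [P(Y=1) − p₀] / P(Y=1).
PAF = (0.071495 − 0.0469) / 0.071495 ≈ 0.3440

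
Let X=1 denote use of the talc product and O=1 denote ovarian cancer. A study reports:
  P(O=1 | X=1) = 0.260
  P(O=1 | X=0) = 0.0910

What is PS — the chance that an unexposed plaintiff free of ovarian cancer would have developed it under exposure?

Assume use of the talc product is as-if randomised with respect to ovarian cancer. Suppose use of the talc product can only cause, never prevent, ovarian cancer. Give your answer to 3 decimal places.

PS ≈ 0.186

Let p₁ = 0.26, p₀ = 0.091.
Under exogeneity and monotonicity, PS = (p₁ − p₀) / (1 − p₀).
PS = (0.26 − 0.091) / (1 − 0.091) = 0.169 / 0.909 ≈ 0.1859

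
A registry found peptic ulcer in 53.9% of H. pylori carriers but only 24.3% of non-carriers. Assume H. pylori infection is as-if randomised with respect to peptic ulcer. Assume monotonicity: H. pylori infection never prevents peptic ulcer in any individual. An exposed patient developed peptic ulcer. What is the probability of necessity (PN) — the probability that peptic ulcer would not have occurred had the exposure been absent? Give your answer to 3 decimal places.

p₁ = 0.539, p₀ = 0.243.
Under exogeneity and monotonicity, PN = (p₁ − p₀) / p₁.
PN = (0.539 − 0.243) / 0.539 = 0.296 / 0.539 ≈ 0.5492

PN ≈ 0.549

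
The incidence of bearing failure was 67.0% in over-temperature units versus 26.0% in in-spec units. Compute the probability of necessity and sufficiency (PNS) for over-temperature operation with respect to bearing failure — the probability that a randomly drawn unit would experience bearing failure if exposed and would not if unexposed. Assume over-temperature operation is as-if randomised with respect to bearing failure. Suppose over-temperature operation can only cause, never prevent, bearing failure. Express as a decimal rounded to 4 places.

p₁ = 0.67, p₀ = 0.26.
Under exogeneity and monotonicity, PNS = p₁ − p₀.
PNS = 0.67 − 0.26 = 0.41

PNS ≈ 0.4100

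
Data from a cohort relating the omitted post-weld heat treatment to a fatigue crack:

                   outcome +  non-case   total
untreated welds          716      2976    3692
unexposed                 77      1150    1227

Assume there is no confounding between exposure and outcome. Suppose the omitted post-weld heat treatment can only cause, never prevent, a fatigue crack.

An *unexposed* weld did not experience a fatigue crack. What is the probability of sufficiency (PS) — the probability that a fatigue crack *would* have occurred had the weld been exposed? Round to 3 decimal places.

PS ≈ 0.140

p₁ = P(outcome | exposed) = 716/3692 = 0.19393
p₀ = P(outcome | unexposed) = 77/1227 = 0.062755
Under exogeneity and monotonicity, PS = (p₁ − p₀) / (1 − p₀).
PS = (0.19393 − 0.062755) / (1 − 0.062755) = 0.13118 / 0.93725 ≈ 0.1400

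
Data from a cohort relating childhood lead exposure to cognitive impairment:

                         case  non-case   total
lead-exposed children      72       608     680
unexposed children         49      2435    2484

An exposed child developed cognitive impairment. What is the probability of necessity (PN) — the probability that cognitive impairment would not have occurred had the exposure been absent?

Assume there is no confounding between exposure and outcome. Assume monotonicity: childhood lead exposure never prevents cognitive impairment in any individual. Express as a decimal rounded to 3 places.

PN ≈ 0.814

p₁ = P(outcome | exposed) = 72/680 = 0.10588
p₀ = P(outcome | unexposed) = 49/2484 = 0.019726
Under exogeneity and monotonicity, PN = (p₁ − p₀) / p₁.
PN = (0.10588 − 0.019726) / 0.10588 = 0.086156 / 0.10588 ≈ 0.8137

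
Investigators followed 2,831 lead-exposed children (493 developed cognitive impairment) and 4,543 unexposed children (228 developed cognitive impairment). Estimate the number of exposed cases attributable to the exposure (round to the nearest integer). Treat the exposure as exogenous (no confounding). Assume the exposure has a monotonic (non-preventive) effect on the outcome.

about 351 cases

p₁ = P(outcome | exposed) = 493/2831 = 0.17414
p₀ = P(outcome | unexposed) = 228/4543 = 0.050187
PN = (p₁ − p₀)/p₁ = (0.17414 − 0.050187) / 0.17414 ≈ 0.71181.
Attributable cases ≈ PN × (exposed cases) = 0.71181 × 493 ≈ 350.92.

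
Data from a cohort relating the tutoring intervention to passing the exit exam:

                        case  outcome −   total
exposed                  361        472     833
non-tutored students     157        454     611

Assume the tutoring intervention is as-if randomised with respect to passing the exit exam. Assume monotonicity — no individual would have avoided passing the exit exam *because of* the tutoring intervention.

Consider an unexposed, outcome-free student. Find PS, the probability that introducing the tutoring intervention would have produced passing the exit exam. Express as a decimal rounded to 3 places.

PS ≈ 0.237

p₁ = P(outcome | exposed) = 361/833 = 0.43337
p₀ = P(outcome | unexposed) = 157/611 = 0.25696
Under exogeneity and monotonicity, PS = (p₁ − p₀)/(1 − p₀).
PS = (0.43337 − 0.25696) / 0.74304 ≈ 0.2374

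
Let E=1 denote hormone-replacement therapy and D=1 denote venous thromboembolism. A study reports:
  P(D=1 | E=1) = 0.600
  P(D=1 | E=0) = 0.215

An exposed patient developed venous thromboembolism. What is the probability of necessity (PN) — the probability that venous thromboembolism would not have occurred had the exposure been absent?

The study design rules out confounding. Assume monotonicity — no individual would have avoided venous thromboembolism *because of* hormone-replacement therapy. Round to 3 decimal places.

PN ≈ 0.642

Let p₁ = 0.6, p₀ = 0.215.
Under exogeneity and monotonicity, PN = (p₁ − p₀) / p₁.
PN = (0.6 − 0.215) / 0.6 = 0.385 / 0.6 ≈ 0.6417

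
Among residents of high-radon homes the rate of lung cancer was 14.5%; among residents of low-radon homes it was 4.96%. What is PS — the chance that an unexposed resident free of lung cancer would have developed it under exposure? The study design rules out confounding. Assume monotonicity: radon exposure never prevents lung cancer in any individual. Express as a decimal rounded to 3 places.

p₁ = 0.145, p₀ = 0.0496.
Under exogeneity and monotonicity, PS = (p₁ − p₀) / (1 − p₀).
PS = (0.145 − 0.0496) / (1 − 0.0496) = 0.0954 / 0.9504 ≈ 0.1004

PS ≈ 0.100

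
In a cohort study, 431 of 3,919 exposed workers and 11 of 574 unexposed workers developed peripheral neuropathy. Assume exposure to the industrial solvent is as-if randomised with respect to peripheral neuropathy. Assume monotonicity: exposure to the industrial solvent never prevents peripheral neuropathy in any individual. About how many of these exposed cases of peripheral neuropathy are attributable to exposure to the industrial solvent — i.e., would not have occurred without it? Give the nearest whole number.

p₁ = P(outcome | exposed) = 431/3919 = 0.10998
p₀ = P(outcome | unexposed) = 11/574 = 0.019164
PN = (p₁ − p₀)/p₁ = (0.10998 − 0.019164) / 0.10998 ≈ 0.82575.
Attributable cases ≈ PN × (exposed cases) = 0.82575 × 431 ≈ 355.90.

about 356 cases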